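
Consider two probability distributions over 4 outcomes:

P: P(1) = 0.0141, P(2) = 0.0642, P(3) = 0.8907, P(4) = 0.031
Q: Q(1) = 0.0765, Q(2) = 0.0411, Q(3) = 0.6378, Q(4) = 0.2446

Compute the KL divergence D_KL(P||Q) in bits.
0.3437 bits

D_KL(P||Q) = Σ P(x) log₂(P(x)/Q(x))

Computing term by term:
  P(1)·log₂(P(1)/Q(1)) = 0.0141·log₂(0.0141/0.0765) = -0.03440
  P(2)·log₂(P(2)/Q(2)) = 0.0642·log₂(0.0642/0.0411) = 0.04131
  P(3)·log₂(P(3)/Q(3)) = 0.8907·log₂(0.8907/0.6378) = 0.42917
  P(4)·log₂(P(4)/Q(4)) = 0.031·log₂(0.031/0.2446) = -0.09238

D_KL(P||Q) = -0.03440 + 0.04131 + 0.42917 - 0.09238 = 0.34370 ≈ 0.3437 bits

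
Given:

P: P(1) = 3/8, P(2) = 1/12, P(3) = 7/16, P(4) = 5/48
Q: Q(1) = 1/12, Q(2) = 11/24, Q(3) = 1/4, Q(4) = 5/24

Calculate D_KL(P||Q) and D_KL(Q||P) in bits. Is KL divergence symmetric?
D_KL(P||Q) = 0.8578 bits, D_KL(Q||P) = 0.9529 bits. No, KL divergence is not symmetric.

D_KL(P||Q) = Σ P(x) log₂(P(x)/Q(x))

Computing term by term:
  P(1)·log₂(P(1)/Q(1)) = (3/8)·log₂((3/8)/(1/12)) = 0.81372
  P(2)·log₂(P(2)/Q(2)) = (1/12)·log₂((1/12)/(11/24)) = -0.20495
  P(3)·log₂(P(3)/Q(3)) = (7/16)·log₂((7/16)/(1/4)) = 0.35322
  P(4)·log₂(P(4)/Q(4)) = (5/48)·log₂((5/48)/(5/24)) = -0.10417

D_KL(P||Q) = 0.81372 - 0.20495 + 0.35322 - 0.10417 = 0.85782 ≈ 0.8578 bits

D_KL(Q||P) = Σ Q(x) log₂(Q(x)/P(x))

Computing term by term:
  Q(1)·log₂(Q(1)/P(1)) = (1/12)·log₂((1/12)/(3/8)) = -0.18083
  Q(2)·log₂(Q(2)/P(2)) = (11/24)·log₂((11/24)/(1/12)) = 1.12724
  Q(3)·log₂(Q(3)/P(3)) = (1/4)·log₂((1/4)/(7/16)) = -0.20184
  Q(4)·log₂(Q(4)/P(4)) = (5/24)·log₂((5/24)/(5/48)) = 0.20833

D_KL(Q||P) = -0.18083 + 1.12724 - 0.20184 + 0.20833 = 0.95290 ≈ 0.9529 bits

These are NOT equal (difference: 0.0951 bits). KL divergence is asymmetric: D_KL(P||Q) ≠ D_KL(Q||P) in general.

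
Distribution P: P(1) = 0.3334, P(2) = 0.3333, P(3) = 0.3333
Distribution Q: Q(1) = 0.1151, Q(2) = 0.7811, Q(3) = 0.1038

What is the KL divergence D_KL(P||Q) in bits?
0.6630 bits

D_KL(P||Q) = Σ P(x) log₂(P(x)/Q(x))

Computing term by term:
  P(1)·log₂(P(1)/Q(1)) = 0.3334·log₂(0.3334/0.1151) = 0.51156
  P(2)·log₂(P(2)/Q(2)) = 0.3333·log₂(0.3333/0.7811) = -0.40952
  P(3)·log₂(P(3)/Q(3)) = 0.3333·log₂(0.3333/0.1038) = 0.56095

D_KL(P||Q) = 0.51156 - 0.40952 + 0.56095 = 0.66299 ≈ 0.6630 bits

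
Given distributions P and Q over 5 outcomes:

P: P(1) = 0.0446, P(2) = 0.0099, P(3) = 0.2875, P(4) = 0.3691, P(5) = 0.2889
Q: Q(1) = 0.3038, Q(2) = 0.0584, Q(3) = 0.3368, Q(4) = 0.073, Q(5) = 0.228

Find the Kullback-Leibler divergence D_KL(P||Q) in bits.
0.7472 bits

D_KL(P||Q) = Σ P(x) log₂(P(x)/Q(x))

Computing term by term:
  P(1)·log₂(P(1)/Q(1)) = 0.0446·log₂(0.0446/0.3038) = -0.12345
  P(2)·log₂(P(2)/Q(2)) = 0.0099·log₂(0.0099/0.0584) = -0.02535
  P(3)·log₂(P(3)/Q(3)) = 0.2875·log₂(0.2875/0.3368) = -0.06564
  P(4)·log₂(P(4)/Q(4)) = 0.3691·log₂(0.3691/0.073) = 0.86297
  P(5)·log₂(P(5)/Q(5)) = 0.2889·log₂(0.2889/0.228) = 0.09867

D_KL(P||Q) = -0.12345 - 0.02535 - 0.06564 + 0.86297 + 0.09867 = 0.74720 ≈ 0.7472 bits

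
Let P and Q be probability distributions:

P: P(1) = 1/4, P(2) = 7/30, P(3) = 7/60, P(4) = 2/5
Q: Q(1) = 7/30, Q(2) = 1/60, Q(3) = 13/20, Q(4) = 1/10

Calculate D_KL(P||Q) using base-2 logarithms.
1.4242 bits

D_KL(P||Q) = Σ P(x) log₂(P(x)/Q(x))

Computing term by term:
  P(1)·log₂(P(1)/Q(1)) = (1/4)·log₂((1/4)/(7/30)) = 0.02488
  P(2)·log₂(P(2)/Q(2)) = (7/30)·log₂((7/30)/(1/60)) = 0.88838
  P(3)·log₂(P(3)/Q(3)) = (7/60)·log₂((7/60)/(13/20)) = -0.28911
  P(4)·log₂(P(4)/Q(4)) = (2/5)·log₂((2/5)/(1/10)) = 0.80000

D_KL(P||Q) = 0.02488 + 0.88838 - 0.28911 + 0.80000 = 1.42415 ≈ 1.4242 bits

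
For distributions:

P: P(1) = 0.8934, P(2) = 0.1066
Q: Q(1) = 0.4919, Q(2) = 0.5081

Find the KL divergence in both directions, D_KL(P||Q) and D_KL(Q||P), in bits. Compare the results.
D_KL(P||Q) = 0.5290 bits, D_KL(Q||P) = 0.7212 bits. D_KL(Q||P) is larger than D_KL(P||Q) by 0.1922 bits; the two directions differ.

D_KL(P||Q) = Σ P(x) log₂(P(x)/Q(x))

Computing term by term:
  P(1)·log₂(P(1)/Q(1)) = 0.8934·log₂(0.8934/0.4919) = 0.76916
  P(2)·log₂(P(2)/Q(2)) = 0.1066·log₂(0.1066/0.5081) = -0.24016

D_KL(P||Q) = 0.76916 - 0.24016 = 0.52900 ≈ 0.5290 bits

D_KL(Q||P) = Σ Q(x) log₂(Q(x)/P(x))

Computing term by term:
  Q(1)·log₂(Q(1)/P(1)) = 0.4919·log₂(0.4919/0.8934) = -0.42350
  Q(2)·log₂(Q(2)/P(2)) = 0.5081·log₂(0.5081/0.1066) = 1.14470

D_KL(Q||P) = -0.42350 + 1.14470 = 0.72120 ≈ 0.7212 bits

These are NOT equal (difference: 0.1922 bits). KL divergence is asymmetric: D_KL(P||Q) ≠ D_KL(Q||P) in general.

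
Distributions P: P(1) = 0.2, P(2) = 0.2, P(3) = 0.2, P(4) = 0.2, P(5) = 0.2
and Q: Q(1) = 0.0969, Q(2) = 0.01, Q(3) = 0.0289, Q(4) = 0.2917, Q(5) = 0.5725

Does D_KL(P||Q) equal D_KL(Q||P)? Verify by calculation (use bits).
D_KL(P||Q) = 1.2193 bits, D_KL(Q||P) = 0.8023 bits. No — D_KL(P||Q) ≠ D_KL(Q||P) for this pair.

D_KL(P||Q) = Σ P(x) log₂(P(x)/Q(x))

Computing term by term:
  P(1)·log₂(P(1)/Q(1)) = 0.2·log₂(0.2/0.0969) = 0.20909
  P(2)·log₂(P(2)/Q(2)) = 0.2·log₂(0.2/0.01) = 0.86439
  P(3)·log₂(P(3)/Q(3)) = 0.2·log₂(0.2/0.0289) = 0.55817
  P(4)·log₂(P(4)/Q(4)) = 0.2·log₂(0.2/0.2917) = -0.10890
  P(5)·log₂(P(5)/Q(5)) = 0.2·log₂(0.2/0.5725) = -0.30346

D_KL(P||Q) = 0.20909 + 0.86439 + 0.55817 - 0.10890 - 0.30346 = 1.21929 ≈ 1.2193 bits

D_KL(Q||P) = Σ Q(x) log₂(Q(x)/P(x))

Computing term by term:
  Q(1)·log₂(Q(1)/P(1)) = 0.0969·log₂(0.0969/0.2) = -0.10130
  Q(2)·log₂(Q(2)/P(2)) = 0.01·log₂(0.01/0.2) = -0.04322
  Q(3)·log₂(Q(3)/P(3)) = 0.0289·log₂(0.0289/0.2) = -0.08066
  Q(4)·log₂(Q(4)/P(4)) = 0.2917·log₂(0.2917/0.2) = 0.15883
  Q(5)·log₂(Q(5)/P(5)) = 0.5725·log₂(0.5725/0.2) = 0.86864

D_KL(Q||P) = -0.10130 - 0.04322 - 0.08066 + 0.15883 + 0.86864 = 0.80229 ≈ 0.8023 bits

These are NOT equal (difference: 0.4170 bits). KL divergence is asymmetric: D_KL(P||Q) ≠ D_KL(Q||P) in general.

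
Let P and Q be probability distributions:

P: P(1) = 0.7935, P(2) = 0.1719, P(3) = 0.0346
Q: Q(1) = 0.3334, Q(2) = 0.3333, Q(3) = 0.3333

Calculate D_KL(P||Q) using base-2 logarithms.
0.7154 bits

D_KL(P||Q) = Σ P(x) log₂(P(x)/Q(x))

Computing term by term:
  P(1)·log₂(P(1)/Q(1)) = 0.7935·log₂(0.7935/0.3334) = 0.99265
  P(2)·log₂(P(2)/Q(2)) = 0.1719·log₂(0.1719/0.3333) = -0.16421
  P(3)·log₂(P(3)/Q(3)) = 0.0346·log₂(0.0346/0.3333) = -0.11307

D_KL(P||Q) = 0.99265 - 0.16421 - 0.11307 = 0.71537 ≈ 0.7154 bits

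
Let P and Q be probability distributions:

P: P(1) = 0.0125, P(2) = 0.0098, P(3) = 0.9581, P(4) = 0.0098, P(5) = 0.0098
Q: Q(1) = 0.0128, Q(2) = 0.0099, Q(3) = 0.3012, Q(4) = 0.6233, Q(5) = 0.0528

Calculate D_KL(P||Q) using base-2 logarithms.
1.5164 bits

D_KL(P||Q) = Σ P(x) log₂(P(x)/Q(x))

Computing term by term:
  P(1)·log₂(P(1)/Q(1)) = 0.0125·log₂(0.0125/0.0128) = -0.00043
  P(2)·log₂(P(2)/Q(2)) = 0.0098·log₂(0.0098/0.0099) = -0.00014
  P(3)·log₂(P(3)/Q(3)) = 0.9581·log₂(0.9581/0.3012) = 1.59950
  P(4)·log₂(P(4)/Q(4)) = 0.0098·log₂(0.0098/0.6233) = -0.05871
  P(5)·log₂(P(5)/Q(5)) = 0.0098·log₂(0.0098/0.0528) = -0.02381

D_KL(P||Q) = -0.00043 - 0.00014 + 1.59950 - 0.05871 - 0.02381 = 1.51641 ≈ 1.5164 bits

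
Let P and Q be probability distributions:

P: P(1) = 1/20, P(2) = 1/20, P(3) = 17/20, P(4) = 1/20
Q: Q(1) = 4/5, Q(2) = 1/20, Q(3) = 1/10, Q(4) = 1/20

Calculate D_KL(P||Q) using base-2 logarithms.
2.4243 bits

D_KL(P||Q) = Σ P(x) log₂(P(x)/Q(x))

Computing term by term:
  P(1)·log₂(P(1)/Q(1)) = (1/20)·log₂((1/20)/(4/5)) = -0.20000
  P(2)·log₂(P(2)/Q(2)) = (1/20)·log₂((1/20)/(1/20)) = 0.00000
  P(3)·log₂(P(3)/Q(3)) = (17/20)·log₂((17/20)/(1/10)) = 2.62434
  P(4)·log₂(P(4)/Q(4)) = (1/20)·log₂((1/20)/(1/20)) = 0.00000

D_KL(P||Q) = -0.20000 + 0.00000 + 2.62434 + 0.00000 = 2.42434 ≈ 2.4243 bits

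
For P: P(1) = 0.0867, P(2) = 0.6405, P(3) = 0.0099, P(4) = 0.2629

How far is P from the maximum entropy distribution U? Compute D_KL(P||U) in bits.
0.7098 bits

U(i) = 1/4 for all i

D_KL(P||U) = Σ P(x) log₂(P(x) / (1/4))
           = Σ P(x) log₂(P(x)) + log₂(4)
           = log₂(4) - H(P)

H(P) = -Σ P(x) log₂(P(x)):
  -P(1)·log₂(P(1)) = -(0.0867)·log₂(0.0867) = 0.30586
  -P(2)·log₂(P(2)) = -(0.6405)·log₂(0.6405) = 0.41167
  -P(3)·log₂(P(3)) = -(0.0099)·log₂(0.0099) = 0.06592
  -P(4)·log₂(P(4)) = -(0.2629)·log₂(0.2629) = 0.50672
H(P) = 0.30586 + 0.41167 + 0.06592 + 0.50672 = 1.29017 bits

log₂(4) = 2.00000 bits

D_KL(P||U) = 2.00000 - 1.29017 = 0.70983 ≈ 0.7098 bits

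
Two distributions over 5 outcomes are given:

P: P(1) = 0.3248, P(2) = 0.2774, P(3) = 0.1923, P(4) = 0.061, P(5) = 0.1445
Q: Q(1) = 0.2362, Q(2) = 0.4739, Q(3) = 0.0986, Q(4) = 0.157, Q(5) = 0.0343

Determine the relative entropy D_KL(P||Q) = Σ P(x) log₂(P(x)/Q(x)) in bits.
0.3369 bits

D_KL(P||Q) = Σ P(x) log₂(P(x)/Q(x))

Computing term by term:
  P(1)·log₂(P(1)/Q(1)) = 0.3248·log₂(0.3248/0.2362) = 0.14926
  P(2)·log₂(P(2)/Q(2)) = 0.2774·log₂(0.2774/0.4739) = -0.21432
  P(3)·log₂(P(3)/Q(3)) = 0.1923·log₂(0.1923/0.0986) = 0.18532
  P(4)·log₂(P(4)/Q(4)) = 0.061·log₂(0.061/0.157) = -0.08320
  P(5)·log₂(P(5)/Q(5)) = 0.1445·log₂(0.1445/0.0343) = 0.29981

D_KL(P||Q) = 0.14926 - 0.21432 + 0.18532 - 0.08320 + 0.29981 = 0.33687 ≈ 0.3369 bits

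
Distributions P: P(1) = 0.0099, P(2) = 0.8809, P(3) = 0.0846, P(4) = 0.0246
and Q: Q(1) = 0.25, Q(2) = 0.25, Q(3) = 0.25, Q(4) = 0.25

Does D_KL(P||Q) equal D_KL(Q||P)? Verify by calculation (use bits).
D_KL(P||Q) = 1.3400 bits, D_KL(Q||P) = 1.9374 bits. No — D_KL(P||Q) ≠ D_KL(Q||P) for this pair.

D_KL(P||Q) = Σ P(x) log₂(P(x)/Q(x))

Computing term by term:
  P(1)·log₂(P(1)/Q(1)) = 0.0099·log₂(0.0099/0.25) = -0.04612
  P(2)·log₂(P(2)/Q(2)) = 0.8809·log₂(0.8809/0.25) = 1.60064
  P(3)·log₂(P(3)/Q(3)) = 0.0846·log₂(0.0846/0.25) = -0.13225
  P(4)·log₂(P(4)/Q(4)) = 0.0246·log₂(0.0246/0.25) = -0.08229

D_KL(P||Q) = -0.04612 + 1.60064 - 0.13225 - 0.08229 = 1.33998 ≈ 1.3400 bits

D_KL(Q||P) = Σ Q(x) log₂(Q(x)/P(x))

Computing term by term:
  Q(1)·log₂(Q(1)/P(1)) = 0.25·log₂(0.25/0.0099) = 1.16459
  Q(2)·log₂(Q(2)/P(2)) = 0.25·log₂(0.25/0.8809) = -0.45426
  Q(3)·log₂(Q(3)/P(3)) = 0.25·log₂(0.25/0.0846) = 0.39080
  Q(4)·log₂(Q(4)/P(4)) = 0.25·log₂(0.25/0.0246) = 0.83630

D_KL(Q||P) = 1.16459 - 0.45426 + 0.39080 + 0.83630 = 1.93743 ≈ 1.9374 bits

These are NOT equal (difference: 0.5974 bits). KL divergence is asymmetric: D_KL(P||Q) ≠ D_KL(Q||P) in general.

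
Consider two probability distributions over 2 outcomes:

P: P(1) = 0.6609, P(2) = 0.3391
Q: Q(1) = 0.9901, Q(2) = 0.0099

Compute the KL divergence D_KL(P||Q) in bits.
1.3434 bits

D_KL(P||Q) = Σ P(x) log₂(P(x)/Q(x))

Computing term by term:
  P(1)·log₂(P(1)/Q(1)) = 0.6609·log₂(0.6609/0.9901) = -0.38540
  P(2)·log₂(P(2)/Q(2)) = 0.3391·log₂(0.3391/0.0099) = 1.72878

D_KL(P||Q) = -0.38540 + 1.72878 = 1.34338 ≈ 1.3434 bits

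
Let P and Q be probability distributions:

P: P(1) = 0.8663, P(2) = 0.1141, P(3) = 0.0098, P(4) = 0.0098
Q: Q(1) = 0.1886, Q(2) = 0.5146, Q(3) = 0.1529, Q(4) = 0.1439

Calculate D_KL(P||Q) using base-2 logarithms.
1.5807 bits

D_KL(P||Q) = Σ P(x) log₂(P(x)/Q(x))

Computing term by term:
  P(1)·log₂(P(1)/Q(1)) = 0.8663·log₂(0.8663/0.1886) = 1.90546
  P(2)·log₂(P(2)/Q(2)) = 0.1141·log₂(0.1141/0.5146) = -0.24796
  P(3)·log₂(P(3)/Q(3)) = 0.0098·log₂(0.0098/0.1529) = -0.03884
  P(4)·log₂(P(4)/Q(4)) = 0.0098·log₂(0.0098/0.1439) = -0.03799

D_KL(P||Q) = 1.90546 - 0.24796 - 0.03884 - 0.03799 = 1.58067 ≈ 1.5807 bits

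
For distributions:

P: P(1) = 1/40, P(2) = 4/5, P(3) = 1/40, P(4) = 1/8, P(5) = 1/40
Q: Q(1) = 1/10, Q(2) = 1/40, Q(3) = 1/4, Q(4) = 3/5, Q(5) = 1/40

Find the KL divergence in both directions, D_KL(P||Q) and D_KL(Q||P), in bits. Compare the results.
D_KL(P||Q) = 3.5841 bits, D_KL(Q||P) = 2.2633 bits. D_KL(P||Q) is larger than D_KL(Q||P) by 1.3208 bits; the two directions differ.

D_KL(P||Q) = Σ P(x) log₂(P(x)/Q(x))

Computing term by term:
  P(1)·log₂(P(1)/Q(1)) = (1/40)·log₂((1/40)/(1/10)) = -0.05000
  P(2)·log₂(P(2)/Q(2)) = (4/5)·log₂((4/5)/(1/40)) = 4.00000
  P(3)·log₂(P(3)/Q(3)) = (1/40)·log₂((1/40)/(1/4)) = -0.08305
  P(4)·log₂(P(4)/Q(4)) = (1/8)·log₂((1/8)/(3/5)) = -0.28288
  P(5)·log₂(P(5)/Q(5)) = (1/40)·log₂((1/40)/(1/40)) = 0.00000

D_KL(P||Q) = -0.05000 + 4.00000 - 0.08305 - 0.28288 + 0.00000 = 3.58407 ≈ 3.5841 bits

D_KL(Q||P) = Σ Q(x) log₂(Q(x)/P(x))

Computing term by term:
  Q(1)·log₂(Q(1)/P(1)) = (1/10)·log₂((1/10)/(1/40)) = 0.20000
  Q(2)·log₂(Q(2)/P(2)) = (1/40)·log₂((1/40)/(4/5)) = -0.12500
  Q(3)·log₂(Q(3)/P(3)) = (1/4)·log₂((1/4)/(1/40)) = 0.83048
  Q(4)·log₂(Q(4)/P(4)) = (3/5)·log₂((3/5)/(1/8)) = 1.35782
  Q(5)·log₂(Q(5)/P(5)) = (1/40)·log₂((1/40)/(1/40)) = 0.00000

D_KL(Q||P) = 0.20000 - 0.12500 + 0.83048 + 1.35782 + 0.00000 = 2.26330 ≈ 2.2633 bits

These are NOT equal (difference: 1.3208 bits). KL divergence is asymmetric: D_KL(P||Q) ≠ D_KL(Q||P) in general.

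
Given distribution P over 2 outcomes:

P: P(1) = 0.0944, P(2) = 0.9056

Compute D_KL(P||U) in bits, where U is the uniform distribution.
0.5490 bits

U(i) = 1/2 for all i

D_KL(P||U) = Σ P(x) log₂(P(x) / (1/2))
           = Σ P(x) log₂(P(x)) + log₂(2)
           = log₂(2) - H(P)

H(P) = -Σ P(x) log₂(P(x)):
  -P(1)·log₂(P(1)) = -(0.0944)·log₂(0.0944) = 0.32144
  -P(2)·log₂(P(2)) = -(0.9056)·log₂(0.9056) = 0.12955
H(P) = 0.32144 + 0.12955 = 0.45099 bits

log₂(2) = 1.00000 bits

D_KL(P||U) = 1.00000 - 0.45099 = 0.54901 ≈ 0.5490 bits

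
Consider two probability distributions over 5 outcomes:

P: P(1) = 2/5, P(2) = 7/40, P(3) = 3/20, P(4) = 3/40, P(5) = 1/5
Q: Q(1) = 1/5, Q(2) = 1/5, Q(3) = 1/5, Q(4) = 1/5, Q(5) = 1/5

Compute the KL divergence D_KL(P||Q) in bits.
0.1979 bits

D_KL(P||Q) = Σ P(x) log₂(P(x)/Q(x))

Computing term by term:
  P(1)·log₂(P(1)/Q(1)) = (2/5)·log₂((2/5)/(1/5)) = 0.40000
  P(2)·log₂(P(2)/Q(2)) = (7/40)·log₂((7/40)/(1/5)) = -0.03371
  P(3)·log₂(P(3)/Q(3)) = (3/20)·log₂((3/20)/(1/5)) = -0.06226
  P(4)·log₂(P(4)/Q(4)) = (3/40)·log₂((3/40)/(1/5)) = -0.10613
  P(5)·log₂(P(5)/Q(5)) = (1/5)·log₂((1/5)/(1/5)) = 0.00000

D_KL(P||Q) = 0.40000 - 0.03371 - 0.06226 - 0.10613 + 0.00000 = 0.19790 ≈ 0.1979 bits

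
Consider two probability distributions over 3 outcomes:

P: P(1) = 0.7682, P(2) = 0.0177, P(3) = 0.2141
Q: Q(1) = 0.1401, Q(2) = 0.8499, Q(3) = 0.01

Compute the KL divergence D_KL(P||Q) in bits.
2.7335 bits

D_KL(P||Q) = Σ P(x) log₂(P(x)/Q(x))

Computing term by term:
  P(1)·log₂(P(1)/Q(1)) = 0.7682·log₂(0.7682/0.1401) = 1.88595
  P(2)·log₂(P(2)/Q(2)) = 0.0177·log₂(0.0177/0.8499) = -0.09886
  P(3)·log₂(P(3)/Q(3)) = 0.2141·log₂(0.2141/0.01) = 0.94637

D_KL(P||Q) = 1.88595 - 0.09886 + 0.94637 = 2.73346 ≈ 2.7335 bits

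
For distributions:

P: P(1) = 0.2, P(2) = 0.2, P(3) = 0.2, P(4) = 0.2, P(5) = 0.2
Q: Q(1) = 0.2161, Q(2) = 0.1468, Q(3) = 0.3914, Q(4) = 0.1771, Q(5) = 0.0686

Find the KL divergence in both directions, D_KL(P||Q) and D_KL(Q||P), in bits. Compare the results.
D_KL(P||Q) = 0.2170 bits, D_KL(Q||P) = 0.2008 bits. D_KL(P||Q) is larger than D_KL(Q||P) by 0.0162 bits; the two directions differ.

D_KL(P||Q) = Σ P(x) log₂(P(x)/Q(x))

Computing term by term:
  P(1)·log₂(P(1)/Q(1)) = 0.2·log₂(0.2/0.2161) = -0.02234
  P(2)·log₂(P(2)/Q(2)) = 0.2·log₂(0.2/0.1468) = 0.08923
  P(3)·log₂(P(3)/Q(3)) = 0.2·log₂(0.2/0.3914) = -0.19373
  P(4)·log₂(P(4)/Q(4)) = 0.2·log₂(0.2/0.1771) = 0.03509
  P(5)·log₂(P(5)/Q(5)) = 0.2·log₂(0.2/0.0686) = 0.30874

D_KL(P||Q) = -0.02234 + 0.08923 - 0.19373 + 0.03509 + 0.30874 = 0.21699 ≈ 0.2170 bits

D_KL(Q||P) = Σ Q(x) log₂(Q(x)/P(x))

Computing term by term:
  Q(1)·log₂(Q(1)/P(1)) = 0.2161·log₂(0.2161/0.2) = 0.02414
  Q(2)·log₂(Q(2)/P(2)) = 0.1468·log₂(0.1468/0.2) = -0.06549
  Q(3)·log₂(Q(3)/P(3)) = 0.3914·log₂(0.3914/0.2) = 0.37913
  Q(4)·log₂(Q(4)/P(4)) = 0.1771·log₂(0.1771/0.2) = -0.03107
  Q(5)·log₂(Q(5)/P(5)) = 0.0686·log₂(0.0686/0.2) = -0.10590

D_KL(Q||P) = 0.02414 - 0.06549 + 0.37913 - 0.03107 - 0.10590 = 0.20081 ≈ 0.2008 bits

These are NOT equal (difference: 0.0162 bits). KL divergence is asymmetric: D_KL(P||Q) ≠ D_KL(Q||P) in general.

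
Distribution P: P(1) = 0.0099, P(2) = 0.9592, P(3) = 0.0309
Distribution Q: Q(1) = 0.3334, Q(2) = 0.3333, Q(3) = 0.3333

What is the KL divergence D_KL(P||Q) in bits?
1.3065 bits

D_KL(P||Q) = Σ P(x) log₂(P(x)/Q(x))

Computing term by term:
  P(1)·log₂(P(1)/Q(1)) = 0.0099·log₂(0.0099/0.3334) = -0.05023
  P(2)·log₂(P(2)/Q(2)) = 0.9592·log₂(0.9592/0.3333) = 1.46279
  P(3)·log₂(P(3)/Q(3)) = 0.0309·log₂(0.0309/0.3333) = -0.10602

D_KL(P||Q) = -0.05023 + 1.46279 - 0.10602 = 1.30654 ≈ 1.3065 bits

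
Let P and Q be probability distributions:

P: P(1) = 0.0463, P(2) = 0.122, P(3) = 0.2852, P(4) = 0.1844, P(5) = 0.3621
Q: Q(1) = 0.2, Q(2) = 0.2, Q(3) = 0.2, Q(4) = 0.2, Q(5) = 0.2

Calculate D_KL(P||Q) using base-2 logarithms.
0.2498 bits

D_KL(P||Q) = Σ P(x) log₂(P(x)/Q(x))

Computing term by term:
  P(1)·log₂(P(1)/Q(1)) = 0.0463·log₂(0.0463/0.2) = -0.09774
  P(2)·log₂(P(2)/Q(2)) = 0.122·log₂(0.122/0.2) = -0.08700
  P(3)·log₂(P(3)/Q(3)) = 0.2852·log₂(0.2852/0.2) = 0.14601
  P(4)·log₂(P(4)/Q(4)) = 0.1844·log₂(0.1844/0.2) = -0.02160
  P(5)·log₂(P(5)/Q(5)) = 0.3621·log₂(0.3621/0.2) = 0.31010

D_KL(P||Q) = -0.09774 - 0.08700 + 0.14601 - 0.02160 + 0.31010 = 0.24977 ≈ 0.2498 bits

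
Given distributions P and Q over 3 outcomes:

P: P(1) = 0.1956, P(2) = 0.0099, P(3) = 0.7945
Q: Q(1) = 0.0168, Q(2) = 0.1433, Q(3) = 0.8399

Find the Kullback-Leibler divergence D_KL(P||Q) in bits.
0.5908 bits

D_KL(P||Q) = Σ P(x) log₂(P(x)/Q(x))

Computing term by term:
  P(1)·log₂(P(1)/Q(1)) = 0.1956·log₂(0.1956/0.0168) = 0.69269
  P(2)·log₂(P(2)/Q(2)) = 0.0099·log₂(0.0099/0.1433) = -0.03817
  P(3)·log₂(P(3)/Q(3)) = 0.7945·log₂(0.7945/0.8399) = -0.06370

D_KL(P||Q) = 0.69269 - 0.03817 - 0.06370 = 0.59082 ≈ 0.5908 bits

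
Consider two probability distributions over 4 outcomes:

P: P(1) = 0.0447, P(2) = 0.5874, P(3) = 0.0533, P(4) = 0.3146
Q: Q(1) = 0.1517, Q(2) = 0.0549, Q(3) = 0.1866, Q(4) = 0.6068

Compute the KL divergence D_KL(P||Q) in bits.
1.5353 bits

D_KL(P||Q) = Σ P(x) log₂(P(x)/Q(x))

Computing term by term:
  P(1)·log₂(P(1)/Q(1)) = 0.0447·log₂(0.0447/0.1517) = -0.07880
  P(2)·log₂(P(2)/Q(2)) = 0.5874·log₂(0.5874/0.0549) = 2.00859
  P(3)·log₂(P(3)/Q(3)) = 0.0533·log₂(0.0533/0.1866) = -0.09635
  P(4)·log₂(P(4)/Q(4)) = 0.3146·log₂(0.3146/0.6068) = -0.29815

D_KL(P||Q) = -0.07880 + 2.00859 - 0.09635 - 0.29815 = 1.53529 ≈ 1.5353 bits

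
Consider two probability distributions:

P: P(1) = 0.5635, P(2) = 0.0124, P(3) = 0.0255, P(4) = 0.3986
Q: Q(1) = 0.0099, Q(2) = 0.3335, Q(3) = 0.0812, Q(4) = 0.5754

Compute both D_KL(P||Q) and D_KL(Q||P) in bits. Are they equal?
D_KL(P||Q) = 2.9731 bits, D_KL(Q||P) = 1.9666 bits. No, they are not equal.

D_KL(P||Q) = Σ P(x) log₂(P(x)/Q(x))

Computing term by term:
  P(1)·log₂(P(1)/Q(1)) = 0.5635·log₂(0.5635/0.0099) = 3.28568
  P(2)·log₂(P(2)/Q(2)) = 0.0124·log₂(0.0124/0.3335) = -0.05889
  P(3)·log₂(P(3)/Q(3)) = 0.0255·log₂(0.0255/0.0812) = -0.04261
  P(4)·log₂(P(4)/Q(4)) = 0.3986·log₂(0.3986/0.5754) = -0.21111

D_KL(P||Q) = 3.28568 - 0.05889 - 0.04261 - 0.21111 = 2.97307 ≈ 2.9731 bits

D_KL(Q||P) = Σ Q(x) log₂(Q(x)/P(x))

Computing term by term:
  Q(1)·log₂(Q(1)/P(1)) = 0.0099·log₂(0.0099/0.5635) = -0.05773
  Q(2)·log₂(Q(2)/P(2)) = 0.3335·log₂(0.3335/0.0124) = 1.58388
  Q(3)·log₂(Q(3)/P(3)) = 0.0812·log₂(0.0812/0.0255) = 0.13568
  Q(4)·log₂(Q(4)/P(4)) = 0.5754·log₂(0.5754/0.3986) = 0.30475

D_KL(Q||P) = -0.05773 + 1.58388 + 0.13568 + 0.30475 = 1.96658 ≈ 1.9666 bits

These are NOT equal (difference: 1.0065 bits). KL divergence is asymmetric: D_KL(P||Q) ≠ D_KL(Q||P) in general.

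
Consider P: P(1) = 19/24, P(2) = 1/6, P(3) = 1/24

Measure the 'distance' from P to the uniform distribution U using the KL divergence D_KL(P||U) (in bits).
0.6963 bits

U(i) = 1/3 for all i

D_KL(P||U) = Σ P(x) log₂(P(x) / (1/3))
           = Σ P(x) log₂(P(x)) + log₂(3)
           = log₂(3) - H(P)

H(P) = -Σ P(x) log₂(P(x)):
  -P(1)·log₂(P(1)) = -(19/24)·log₂(19/24) = 0.26682
  -P(2)·log₂(P(2)) = -(1/6)·log₂(1/6) = 0.43083
  -P(3)·log₂(P(3)) = -(1/24)·log₂(1/24) = 0.19104
H(P) = 0.26682 + 0.43083 + 0.19104 = 0.88869 bits

log₂(3) = 1.58496 bits

D_KL(P||U) = 1.58496 - 0.88869 = 0.69627 ≈ 0.6963 bits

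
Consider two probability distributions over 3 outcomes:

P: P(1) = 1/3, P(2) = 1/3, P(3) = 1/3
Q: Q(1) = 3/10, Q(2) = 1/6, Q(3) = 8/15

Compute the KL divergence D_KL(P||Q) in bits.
0.1580 bits

D_KL(P||Q) = Σ P(x) log₂(P(x)/Q(x))

Computing term by term:
  P(1)·log₂(P(1)/Q(1)) = (1/3)·log₂((1/3)/(3/10)) = 0.05067
  P(2)·log₂(P(2)/Q(2)) = (1/3)·log₂((1/3)/(1/6)) = 0.33333
  P(3)·log₂(P(3)/Q(3)) = (1/3)·log₂((1/3)/(8/15)) = -0.22602

D_KL(P||Q) = 0.05067 + 0.33333 - 0.22602 = 0.15798 ≈ 0.1580 bits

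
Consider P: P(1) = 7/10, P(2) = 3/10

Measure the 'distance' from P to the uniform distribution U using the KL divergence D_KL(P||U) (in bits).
0.1187 bits

U(i) = 1/2 for all i

D_KL(P||U) = Σ P(x) log₂(P(x) / (1/2))
           = Σ P(x) log₂(P(x)) + log₂(2)
           = log₂(2) - H(P)

H(P) = -Σ P(x) log₂(P(x)):
  -P(1)·log₂(P(1)) = -(7/10)·log₂(7/10) = 0.36020
  -P(2)·log₂(P(2)) = -(3/10)·log₂(3/10) = 0.52109
H(P) = 0.36020 + 0.52109 = 0.88129 bits

log₂(2) = 1.00000 bits

D_KL(P||U) = 1.00000 - 0.88129 = 0.11871 ≈ 0.1187 bits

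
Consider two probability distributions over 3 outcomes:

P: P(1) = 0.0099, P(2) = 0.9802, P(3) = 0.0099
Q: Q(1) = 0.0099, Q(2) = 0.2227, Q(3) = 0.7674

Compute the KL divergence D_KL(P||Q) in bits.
2.0335 bits

D_KL(P||Q) = Σ P(x) log₂(P(x)/Q(x))

Computing term by term:
  P(1)·log₂(P(1)/Q(1)) = 0.0099·log₂(0.0099/0.0099) = 0.00000
  P(2)·log₂(P(2)/Q(2)) = 0.9802·log₂(0.9802/0.2227) = 2.09564
  P(3)·log₂(P(3)/Q(3)) = 0.0099·log₂(0.0099/0.7674) = -0.06214

D_KL(P||Q) = 0.00000 + 2.09564 - 0.06214 = 2.03350 ≈ 2.0335 bits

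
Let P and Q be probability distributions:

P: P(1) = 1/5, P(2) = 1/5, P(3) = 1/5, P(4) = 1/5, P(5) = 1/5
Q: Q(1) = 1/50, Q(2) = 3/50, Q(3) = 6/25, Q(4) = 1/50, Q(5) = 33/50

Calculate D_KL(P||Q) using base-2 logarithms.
1.2791 bits

D_KL(P||Q) = Σ P(x) log₂(P(x)/Q(x))

Computing term by term:
  P(1)·log₂(P(1)/Q(1)) = (1/5)·log₂((1/5)/(1/50)) = 0.66439
  P(2)·log₂(P(2)/Q(2)) = (1/5)·log₂((1/5)/(3/50)) = 0.34739
  P(3)·log₂(P(3)/Q(3)) = (1/5)·log₂((1/5)/(6/25)) = -0.05261
  P(4)·log₂(P(4)/Q(4)) = (1/5)·log₂((1/5)/(1/50)) = 0.66439
  P(5)·log₂(P(5)/Q(5)) = (1/5)·log₂((1/5)/(33/50)) = -0.34449

D_KL(P||Q) = 0.66439 + 0.34739 - 0.05261 + 0.66439 - 0.34449 = 1.27907 ≈ 1.2791 bits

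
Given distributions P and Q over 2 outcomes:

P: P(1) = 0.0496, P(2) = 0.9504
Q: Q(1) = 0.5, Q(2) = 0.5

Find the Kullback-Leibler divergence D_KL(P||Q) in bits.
0.7153 bits

D_KL(P||Q) = Σ P(x) log₂(P(x)/Q(x))

Computing term by term:
  P(1)·log₂(P(1)/Q(1)) = 0.0496·log₂(0.0496/0.5) = -0.16534
  P(2)·log₂(P(2)/Q(2)) = 0.9504·log₂(0.9504/0.5) = 0.88065

D_KL(P||Q) = -0.16534 + 0.88065 = 0.71531 ≈ 0.7153 bits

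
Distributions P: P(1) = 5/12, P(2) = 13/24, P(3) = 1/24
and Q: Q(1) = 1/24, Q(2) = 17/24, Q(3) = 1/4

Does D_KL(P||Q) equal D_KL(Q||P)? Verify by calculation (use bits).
D_KL(P||Q) = 1.0668 bits, D_KL(Q||P) = 0.7820 bits. No — D_KL(P||Q) ≠ D_KL(Q||P) for this pair.

D_KL(P||Q) = Σ P(x) log₂(P(x)/Q(x))

Computing term by term:
  P(1)·log₂(P(1)/Q(1)) = (5/12)·log₂((5/12)/(1/24)) = 1.38414
  P(2)·log₂(P(2)/Q(2)) = (13/24)·log₂((13/24)/(17/24)) = -0.20964
  P(3)·log₂(P(3)/Q(3)) = (1/24)·log₂((1/24)/(1/4)) = -0.10771

D_KL(P||Q) = 1.38414 - 0.20964 - 0.10771 = 1.06679 ≈ 1.0668 bits

D_KL(Q||P) = Σ Q(x) log₂(Q(x)/P(x))

Computing term by term:
  Q(1)·log₂(Q(1)/P(1)) = (1/24)·log₂((1/24)/(5/12)) = -0.13841
  Q(2)·log₂(Q(2)/P(2)) = (17/24)·log₂((17/24)/(13/24)) = 0.27414
  Q(3)·log₂(Q(3)/P(3)) = (1/4)·log₂((1/4)/(1/24)) = 0.64624

D_KL(Q||P) = -0.13841 + 0.27414 + 0.64624 = 0.78197 ≈ 0.7820 bits

These are NOT equal (difference: 0.2848 bits). KL divergence is asymmetric: D_KL(P||Q) ≠ D_KL(Q||P) in general.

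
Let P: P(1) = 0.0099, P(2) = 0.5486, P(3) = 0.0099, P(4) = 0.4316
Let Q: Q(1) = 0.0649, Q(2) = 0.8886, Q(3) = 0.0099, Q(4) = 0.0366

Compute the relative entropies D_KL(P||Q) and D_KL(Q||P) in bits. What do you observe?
D_KL(P||Q) = 1.1278 bits, D_KL(Q||P) = 0.6640 bits. The two directions give different values (D_KL(P||Q) exceeds D_KL(Q||P) by 0.4638 bits): KL divergence is asymmetric.

D_KL(P||Q) = Σ P(x) log₂(P(x)/Q(x))

Computing term by term:
  P(1)·log₂(P(1)/Q(1)) = 0.0099·log₂(0.0099/0.0649) = -0.02686
  P(2)·log₂(P(2)/Q(2)) = 0.5486·log₂(0.5486/0.8886) = -0.38170
  P(3)·log₂(P(3)/Q(3)) = 0.0099·log₂(0.0099/0.0099) = 0.00000
  P(4)·log₂(P(4)/Q(4)) = 0.4316·log₂(0.4316/0.0366) = 1.53640

D_KL(P||Q) = -0.02686 - 0.38170 + 0.00000 + 1.53640 = 1.12784 ≈ 1.1278 bits

D_KL(Q||P) = Σ Q(x) log₂(Q(x)/P(x))

Computing term by term:
  Q(1)·log₂(Q(1)/P(1)) = 0.0649·log₂(0.0649/0.0099) = 0.17606
  Q(2)·log₂(Q(2)/P(2)) = 0.8886·log₂(0.8886/0.5486) = 0.61827
  Q(3)·log₂(Q(3)/P(3)) = 0.0099·log₂(0.0099/0.0099) = 0.00000
  Q(4)·log₂(Q(4)/P(4)) = 0.0366·log₂(0.0366/0.4316) = -0.13029

D_KL(Q||P) = 0.17606 + 0.61827 + 0.00000 - 0.13029 = 0.66404 ≈ 0.6640 bits

These are NOT equal (difference: 0.4638 bits). KL divergence is asymmetric: D_KL(P||Q) ≠ D_KL(Q||P) in general.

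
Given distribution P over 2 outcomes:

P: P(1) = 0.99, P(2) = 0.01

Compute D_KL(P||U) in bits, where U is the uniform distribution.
0.9192 bits

U(i) = 1/2 for all i

D_KL(P||U) = Σ P(x) log₂(P(x) / (1/2))
           = Σ P(x) log₂(P(x)) + log₂(2)
           = log₂(2) - H(P)

H(P) = -Σ P(x) log₂(P(x)):
  -P(1)·log₂(P(1)) = -(0.99)·log₂(0.99) = 0.01435
  -P(2)·log₂(P(2)) = -(0.01)·log₂(0.01) = 0.06644
H(P) = 0.01435 + 0.06644 = 0.08079 bits

log₂(2) = 1.00000 bits

D_KL(P||U) = 1.00000 - 0.08079 = 0.91921 ≈ 0.9192 bits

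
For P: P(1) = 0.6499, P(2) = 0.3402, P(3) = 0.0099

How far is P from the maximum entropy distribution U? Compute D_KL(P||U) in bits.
0.5858 bits

U(i) = 1/3 for all i

D_KL(P||U) = Σ P(x) log₂(P(x) / (1/3))
           = Σ P(x) log₂(P(x)) + log₂(3)
           = log₂(3) - H(P)

H(P) = -Σ P(x) log₂(P(x)):
  -P(1)·log₂(P(1)) = -(0.6499)·log₂(0.6499) = 0.40405
  -P(2)·log₂(P(2)) = -(0.3402)·log₂(0.3402) = 0.52920
  -P(3)·log₂(P(3)) = -(0.0099)·log₂(0.0099) = 0.06592
H(P) = 0.40405 + 0.52920 + 0.06592 = 0.99917 bits

log₂(3) = 1.58496 bits

D_KL(P||U) = 1.58496 - 0.99917 = 0.58579 ≈ 0.5858 bits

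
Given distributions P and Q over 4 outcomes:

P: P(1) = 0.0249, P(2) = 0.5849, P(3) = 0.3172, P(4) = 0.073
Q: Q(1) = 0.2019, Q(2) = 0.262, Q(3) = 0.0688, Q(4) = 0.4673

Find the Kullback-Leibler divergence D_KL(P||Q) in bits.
1.1064 bits

D_KL(P||Q) = Σ P(x) log₂(P(x)/Q(x))

Computing term by term:
  P(1)·log₂(P(1)/Q(1)) = 0.0249·log₂(0.0249/0.2019) = -0.07518
  P(2)·log₂(P(2)/Q(2)) = 0.5849·log₂(0.5849/0.262) = 0.67768
  P(3)·log₂(P(3)/Q(3)) = 0.3172·log₂(0.3172/0.0688) = 0.69940
  P(4)·log₂(P(4)/Q(4)) = 0.073·log₂(0.073/0.4673) = -0.19552

D_KL(P||Q) = -0.07518 + 0.67768 + 0.69940 - 0.19552 = 1.10638 ≈ 1.1064 bits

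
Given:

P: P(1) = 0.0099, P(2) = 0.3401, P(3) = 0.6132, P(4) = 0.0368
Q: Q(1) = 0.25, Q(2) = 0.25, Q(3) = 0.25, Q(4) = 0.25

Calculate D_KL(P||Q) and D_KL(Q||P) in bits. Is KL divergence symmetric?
D_KL(P||Q) = 0.7969 bits, D_KL(Q||P) = 1.4210 bits. No, KL divergence is not symmetric.

D_KL(P||Q) = Σ P(x) log₂(P(x)/Q(x))

Computing term by term:
  P(1)·log₂(P(1)/Q(1)) = 0.0099·log₂(0.0099/0.25) = -0.04612
  P(2)·log₂(P(2)/Q(2)) = 0.3401·log₂(0.3401/0.25) = 0.15101
  P(3)·log₂(P(3)/Q(3)) = 0.6132·log₂(0.6132/0.25) = 0.79374
  P(4)·log₂(P(4)/Q(4)) = 0.0368·log₂(0.0368/0.25) = -0.10172

D_KL(P||Q) = -0.04612 + 0.15101 + 0.79374 - 0.10172 = 0.79691 ≈ 0.7969 bits

D_KL(Q||P) = Σ Q(x) log₂(Q(x)/P(x))

Computing term by term:
  Q(1)·log₂(Q(1)/P(1)) = 0.25·log₂(0.25/0.0099) = 1.16459
  Q(2)·log₂(Q(2)/P(2)) = 0.25·log₂(0.25/0.3401) = -0.11101
  Q(3)·log₂(Q(3)/P(3)) = 0.25·log₂(0.25/0.6132) = -0.32361
  Q(4)·log₂(Q(4)/P(4)) = 0.25·log₂(0.25/0.0368) = 0.69104

D_KL(Q||P) = 1.16459 - 0.11101 - 0.32361 + 0.69104 = 1.42101 ≈ 1.4210 bits

These are NOT equal (difference: 0.6241 bits). KL divergence is asymmetric: D_KL(P||Q) ≠ D_KL(Q||P) in general.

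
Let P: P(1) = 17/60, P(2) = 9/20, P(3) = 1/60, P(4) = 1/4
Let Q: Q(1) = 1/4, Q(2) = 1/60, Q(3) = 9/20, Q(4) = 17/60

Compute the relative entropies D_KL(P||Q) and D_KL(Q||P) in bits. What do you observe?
D_KL(P||Q) = 2.0665 bits, D_KL(Q||P) = 2.0665 bits. The two directions give the same value here, because Q is a self-inverse relabeling of P; in general KL divergence is asymmetric.

D_KL(P||Q) = Σ P(x) log₂(P(x)/Q(x))

Computing term by term:
  P(1)·log₂(P(1)/Q(1)) = (17/60)·log₂((17/60)/(1/4)) = 0.05116
  P(2)·log₂(P(2)/Q(2)) = (9/20)·log₂((9/20)/(1/60)) = 2.13970
  P(3)·log₂(P(3)/Q(3)) = (1/60)·log₂((1/60)/(9/20)) = -0.07925
  P(4)·log₂(P(4)/Q(4)) = (1/4)·log₂((1/4)/(17/60)) = -0.04514

D_KL(P||Q) = 0.05116 + 2.13970 - 0.07925 - 0.04514 = 2.06647 ≈ 2.0665 bits

D_KL(Q||P) = Σ Q(x) log₂(Q(x)/P(x))

Computing term by term:
  Q(1)·log₂(Q(1)/P(1)) = (1/4)·log₂((1/4)/(17/60)) = -0.04514
  Q(2)·log₂(Q(2)/P(2)) = (1/60)·log₂((1/60)/(9/20)) = -0.07925
  Q(3)·log₂(Q(3)/P(3)) = (9/20)·log₂((9/20)/(1/60)) = 2.13970
  Q(4)·log₂(Q(4)/P(4)) = (17/60)·log₂((17/60)/(1/4)) = 0.05116

D_KL(Q||P) = -0.04514 - 0.07925 + 2.13970 + 0.05116 = 2.06647 ≈ 2.0665 bits

These ARE equal here. Q is P with outcomes relabeled (Q(1) = P(4), Q(2) = P(3), Q(3) = P(2), Q(4) = P(1)) by a relabeling that is its own inverse, so the two sums contain exactly the same terms in a different order. This is a special case — KL divergence is not symmetric in general: D_KL(P||Q) ≠ D_KL(Q||P) for most P, Q.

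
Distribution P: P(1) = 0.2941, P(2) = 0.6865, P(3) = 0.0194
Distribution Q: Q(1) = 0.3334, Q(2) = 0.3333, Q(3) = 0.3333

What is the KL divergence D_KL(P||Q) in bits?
0.5828 bits

D_KL(P||Q) = Σ P(x) log₂(P(x)/Q(x))

Computing term by term:
  P(1)·log₂(P(1)/Q(1)) = 0.2941·log₂(0.2941/0.3334) = -0.05322
  P(2)·log₂(P(2)/Q(2)) = 0.6865·log₂(0.6865/0.3333) = 0.71563
  P(3)·log₂(P(3)/Q(3)) = 0.0194·log₂(0.0194/0.3333) = -0.07959

D_KL(P||Q) = -0.05322 + 0.71563 - 0.07959 = 0.58282 ≈ 0.5828 bits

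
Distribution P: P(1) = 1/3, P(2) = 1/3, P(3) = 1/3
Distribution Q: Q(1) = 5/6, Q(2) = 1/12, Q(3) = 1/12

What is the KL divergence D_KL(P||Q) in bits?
0.8927 bits

D_KL(P||Q) = Σ P(x) log₂(P(x)/Q(x))

Computing term by term:
  P(1)·log₂(P(1)/Q(1)) = (1/3)·log₂((1/3)/(5/6)) = -0.44064
  P(2)·log₂(P(2)/Q(2)) = (1/3)·log₂((1/3)/(1/12)) = 0.66667
  P(3)·log₂(P(3)/Q(3)) = (1/3)·log₂((1/3)/(1/12)) = 0.66667

D_KL(P||Q) = -0.44064 + 0.66667 + 0.66667 = 0.89270 ≈ 0.8927 bits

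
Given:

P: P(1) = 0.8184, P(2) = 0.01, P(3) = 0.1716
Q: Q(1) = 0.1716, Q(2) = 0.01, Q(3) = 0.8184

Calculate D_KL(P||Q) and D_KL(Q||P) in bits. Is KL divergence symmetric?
D_KL(P||Q) = 1.4577 bits, D_KL(Q||P) = 1.4577 bits. The two values coincide for this particular pair, but no — KL divergence is not symmetric in general.

D_KL(P||Q) = Σ P(x) log₂(P(x)/Q(x))

Computing term by term:
  P(1)·log₂(P(1)/Q(1)) = 0.8184·log₂(0.8184/0.1716) = 1.84447
  P(2)·log₂(P(2)/Q(2)) = 0.01·log₂(0.01/0.01) = 0.00000
  P(3)·log₂(P(3)/Q(3)) = 0.1716·log₂(0.1716/0.8184) = -0.38674

D_KL(P||Q) = 1.84447 + 0.00000 - 0.38674 = 1.45773 ≈ 1.4577 bits

D_KL(Q||P) = Σ Q(x) log₂(Q(x)/P(x))

Computing term by term:
  Q(1)·log₂(Q(1)/P(1)) = 0.1716·log₂(0.1716/0.8184) = -0.38674
  Q(2)·log₂(Q(2)/P(2)) = 0.01·log₂(0.01/0.01) = 0.00000
  Q(3)·log₂(Q(3)/P(3)) = 0.8184·log₂(0.8184/0.1716) = 1.84447

D_KL(Q||P) = -0.38674 + 0.00000 + 1.84447 = 1.45773 ≈ 1.4577 bits

These ARE equal here. Q is P with outcomes relabeled (Q(1) = P(3), Q(3) = P(1)) by a relabeling that is its own inverse, so the two sums contain exactly the same terms in a different order. This is a special case — KL divergence is not symmetric in general: D_KL(P||Q) ≠ D_KL(Q||P) for most P, Q.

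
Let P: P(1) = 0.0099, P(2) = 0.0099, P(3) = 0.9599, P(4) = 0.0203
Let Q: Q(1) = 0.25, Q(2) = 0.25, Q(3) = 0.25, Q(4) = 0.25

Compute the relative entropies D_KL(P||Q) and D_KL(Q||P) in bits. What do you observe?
D_KL(P||Q) = 1.6974 bits, D_KL(Q||P) = 2.7495 bits. The two directions give different values (D_KL(Q||P) exceeds D_KL(P||Q) by 1.0521 bits): KL divergence is asymmetric.

D_KL(P||Q) = Σ P(x) log₂(P(x)/Q(x))

Computing term by term:
  P(1)·log₂(P(1)/Q(1)) = 0.0099·log₂(0.0099/0.25) = -0.04612
  P(2)·log₂(P(2)/Q(2)) = 0.0099·log₂(0.0099/0.25) = -0.04612
  P(3)·log₂(P(3)/Q(3)) = 0.9599·log₂(0.9599/0.25) = 1.86312
  P(4)·log₂(P(4)/Q(4)) = 0.0203·log₂(0.0203/0.25) = -0.07353

D_KL(P||Q) = -0.04612 - 0.04612 + 1.86312 - 0.07353 = 1.69735 ≈ 1.6974 bits

D_KL(Q||P) = Σ Q(x) log₂(Q(x)/P(x))

Computing term by term:
  Q(1)·log₂(Q(1)/P(1)) = 0.25·log₂(0.25/0.0099) = 1.16459
  Q(2)·log₂(Q(2)/P(2)) = 0.25·log₂(0.25/0.0099) = 1.16459
  Q(3)·log₂(Q(3)/P(3)) = 0.25·log₂(0.25/0.9599) = -0.48524
  Q(4)·log₂(Q(4)/P(4)) = 0.25·log₂(0.25/0.0203) = 0.90559

D_KL(Q||P) = 1.16459 + 1.16459 - 0.48524 + 0.90559 = 2.74953 ≈ 2.7495 bits

These are NOT equal (difference: 1.0521 bits). KL divergence is asymmetric: D_KL(P||Q) ≠ D_KL(Q||P) in general.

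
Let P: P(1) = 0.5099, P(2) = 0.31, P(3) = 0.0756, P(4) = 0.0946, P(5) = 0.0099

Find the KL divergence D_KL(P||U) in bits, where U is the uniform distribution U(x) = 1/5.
0.6333 bits

U(i) = 1/5 for all i

D_KL(P||U) = Σ P(x) log₂(P(x) / (1/5))
           = Σ P(x) log₂(P(x)) + log₂(5)
           = log₂(5) - H(P)

H(P) = -Σ P(x) log₂(P(x)):
  -P(1)·log₂(P(1)) = -(0.5099)·log₂(0.5099) = 0.49548
  -P(2)·log₂(P(2)) = -(0.31)·log₂(0.31) = 0.52379
  -P(3)·log₂(P(3)) = -(0.0756)·log₂(0.0756) = 0.28165
  -P(4)·log₂(P(4)) = -(0.0946)·log₂(0.0946) = 0.32183
  -P(5)·log₂(P(5)) = -(0.0099)·log₂(0.0099) = 0.06592
H(P) = 0.49548 + 0.52379 + 0.28165 + 0.32183 + 0.06592 = 1.68867 bits

log₂(5) = 2.32193 bits

D_KL(P||U) = 2.32193 - 1.68867 = 0.63326 ≈ 0.6333 bits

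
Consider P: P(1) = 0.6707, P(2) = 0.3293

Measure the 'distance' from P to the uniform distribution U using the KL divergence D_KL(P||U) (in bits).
0.0858 bits

U(i) = 1/2 for all i

D_KL(P||U) = Σ P(x) log₂(P(x) / (1/2))
           = Σ P(x) log₂(P(x)) + log₂(2)
           = log₂(2) - H(P)

H(P) = -Σ P(x) log₂(P(x)):
  -P(1)·log₂(P(1)) = -(0.6707)·log₂(0.6707) = 0.38650
  -P(2)·log₂(P(2)) = -(0.3293)·log₂(0.3293) = 0.52771
H(P) = 0.38650 + 0.52771 = 0.91421 bits

log₂(2) = 1.00000 bits

D_KL(P||U) = 1.00000 - 0.91421 = 0.08579 ≈ 0.0858 bits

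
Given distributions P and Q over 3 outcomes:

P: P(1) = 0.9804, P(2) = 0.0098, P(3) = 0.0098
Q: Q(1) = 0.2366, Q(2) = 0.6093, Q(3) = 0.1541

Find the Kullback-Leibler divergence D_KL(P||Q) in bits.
1.9134 bits

D_KL(P||Q) = Σ P(x) log₂(P(x)/Q(x))

Computing term by term:
  P(1)·log₂(P(1)/Q(1)) = 0.9804·log₂(0.9804/0.2366) = 2.01072
  P(2)·log₂(P(2)/Q(2)) = 0.0098·log₂(0.0098/0.6093) = -0.05839
  P(3)·log₂(P(3)/Q(3)) = 0.0098·log₂(0.0098/0.1541) = -0.03895

D_KL(P||Q) = 2.01072 - 0.05839 - 0.03895 = 1.91338 ≈ 1.9134 bits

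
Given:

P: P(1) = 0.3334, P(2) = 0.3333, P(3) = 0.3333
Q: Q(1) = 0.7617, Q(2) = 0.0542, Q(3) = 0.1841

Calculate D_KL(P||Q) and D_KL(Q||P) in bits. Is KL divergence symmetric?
D_KL(P||Q) = 0.7614 bits, D_KL(Q||P) = 0.6082 bits. No, KL divergence is not symmetric.

D_KL(P||Q) = Σ P(x) log₂(P(x)/Q(x))

Computing term by term:
  P(1)·log₂(P(1)/Q(1)) = 0.3334·log₂(0.3334/0.7617) = -0.39740
  P(2)·log₂(P(2)/Q(2)) = 0.3333·log₂(0.3333/0.0542) = 0.87340
  P(3)·log₂(P(3)/Q(3)) = 0.3333·log₂(0.3333/0.1841) = 0.28542

D_KL(P||Q) = -0.39740 + 0.87340 + 0.28542 = 0.76142 ≈ 0.7614 bits

D_KL(Q||P) = Σ Q(x) log₂(Q(x)/P(x))

Computing term by term:
  Q(1)·log₂(Q(1)/P(1)) = 0.7617·log₂(0.7617/0.3334) = 0.90792
  Q(2)·log₂(Q(2)/P(2)) = 0.0542·log₂(0.0542/0.3333) = -0.14203
  Q(3)·log₂(Q(3)/P(3)) = 0.1841·log₂(0.1841/0.3333) = -0.15765

D_KL(Q||P) = 0.90792 - 0.14203 - 0.15765 = 0.60824 ≈ 0.6082 bits

These are NOT equal (difference: 0.1532 bits). KL divergence is asymmetric: D_KL(P||Q) ≠ D_KL(Q||P) in general.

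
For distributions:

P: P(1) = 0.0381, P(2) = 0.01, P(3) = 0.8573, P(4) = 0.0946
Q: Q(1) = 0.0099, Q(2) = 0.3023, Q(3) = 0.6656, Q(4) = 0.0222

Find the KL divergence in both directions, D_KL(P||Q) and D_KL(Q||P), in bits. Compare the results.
D_KL(P||Q) = 0.5358 bits, D_KL(Q||P) = 1.1780 bits. D_KL(Q||P) is larger than D_KL(P||Q) by 0.6422 bits; the two directions differ.

D_KL(P||Q) = Σ P(x) log₂(P(x)/Q(x))

Computing term by term:
  P(1)·log₂(P(1)/Q(1)) = 0.0381·log₂(0.0381/0.0099) = 0.07408
  P(2)·log₂(P(2)/Q(2)) = 0.01·log₂(0.01/0.3023) = -0.04918
  P(3)·log₂(P(3)/Q(3)) = 0.8573·log₂(0.8573/0.6656) = 0.31304
  P(4)·log₂(P(4)/Q(4)) = 0.0946·log₂(0.0946/0.0222) = 0.19784

D_KL(P||Q) = 0.07408 - 0.04918 + 0.31304 + 0.19784 = 0.53578 ≈ 0.5358 bits

D_KL(Q||P) = Σ Q(x) log₂(Q(x)/P(x))

Computing term by term:
  Q(1)·log₂(Q(1)/P(1)) = 0.0099·log₂(0.0099/0.0381) = -0.01925
  Q(2)·log₂(Q(2)/P(2)) = 0.3023·log₂(0.3023/0.01) = 1.48668
  Q(3)·log₂(Q(3)/P(3)) = 0.6656·log₂(0.6656/0.8573) = -0.24304
  Q(4)·log₂(Q(4)/P(4)) = 0.0222·log₂(0.0222/0.0946) = -0.04643

D_KL(Q||P) = -0.01925 + 1.48668 - 0.24304 - 0.04643 = 1.17796 ≈ 1.1780 bits

These are NOT equal (difference: 0.6422 bits). KL divergence is asymmetric: D_KL(P||Q) ≠ D_KL(Q||P) in general.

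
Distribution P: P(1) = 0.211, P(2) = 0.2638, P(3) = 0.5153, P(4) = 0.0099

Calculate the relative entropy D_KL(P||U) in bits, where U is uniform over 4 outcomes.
0.4604 bits

U(i) = 1/4 for all i

D_KL(P||U) = Σ P(x) log₂(P(x) / (1/4))
           = Σ P(x) log₂(P(x)) + log₂(4)
           = log₂(4) - H(P)

H(P) = -Σ P(x) log₂(P(x)):
  -P(1)·log₂(P(1)) = -(0.211)·log₂(0.211) = 0.47363
  -P(2)·log₂(P(2)) = -(0.2638)·log₂(0.2638) = 0.50715
  -P(3)·log₂(P(3)) = -(0.5153)·log₂(0.5153) = 0.49289
  -P(4)·log₂(P(4)) = -(0.0099)·log₂(0.0099) = 0.06592
H(P) = 0.47363 + 0.50715 + 0.49289 + 0.06592 = 1.53959 bits

log₂(4) = 2.00000 bits

D_KL(P||U) = 2.00000 - 1.53959 = 0.46041 ≈ 0.4604 bits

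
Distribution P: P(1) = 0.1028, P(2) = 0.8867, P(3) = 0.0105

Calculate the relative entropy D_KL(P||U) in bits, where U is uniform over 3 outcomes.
1.0247 bits

U(i) = 1/3 for all i

D_KL(P||U) = Σ P(x) log₂(P(x) / (1/3))
           = Σ P(x) log₂(P(x)) + log₂(3)
           = log₂(3) - H(P)

H(P) = -Σ P(x) log₂(P(x)):
  -P(1)·log₂(P(1)) = -(0.1028)·log₂(0.1028) = 0.33740
  -P(2)·log₂(P(2)) = -(0.8867)·log₂(0.8867) = 0.15383
  -P(3)·log₂(P(3)) = -(0.0105)·log₂(0.0105) = 0.06902
H(P) = 0.33740 + 0.15383 + 0.06902 = 0.56025 bits

log₂(3) = 1.58496 bits

D_KL(P||U) = 1.58496 - 0.56025 = 1.02471 ≈ 1.0247 bits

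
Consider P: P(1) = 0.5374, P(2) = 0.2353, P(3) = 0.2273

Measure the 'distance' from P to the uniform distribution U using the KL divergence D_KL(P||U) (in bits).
0.1265 bits

U(i) = 1/3 for all i

D_KL(P||U) = Σ P(x) log₂(P(x) / (1/3))
           = Σ P(x) log₂(P(x)) + log₂(3)
           = log₂(3) - H(P)

H(P) = -Σ P(x) log₂(P(x)):
  -P(1)·log₂(P(1)) = -(0.5374)·log₂(0.5374) = 0.48147
  -P(2)·log₂(P(2)) = -(0.2353)·log₂(0.2353) = 0.49117
  -P(3)·log₂(P(3)) = -(0.2273)·log₂(0.2273) = 0.48582
H(P) = 0.48147 + 0.49117 + 0.48582 = 1.45846 bits

log₂(3) = 1.58496 bits

D_KL(P||U) = 1.58496 - 1.45846 = 0.12650 ≈ 0.1265 bits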